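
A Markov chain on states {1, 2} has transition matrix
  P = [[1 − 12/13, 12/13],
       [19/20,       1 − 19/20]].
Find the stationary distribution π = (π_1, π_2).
π_1 = 247/487, π_2 = 240/487

Solve πP = π with π_1 + π_2 = 1. From πP = π: π_1 · (1 − 12/13) + π_2 · 19/20 = π_1 ⇒ π_2 · 19/20 = π_1 · 12/13 ⇒ π_2/π_1 = (12/13)/(19/20) = 240/247. Together with π_1 + π_2 = 1:
  π_1 = (19/20)/(12/13 + 19/20) = (19/20)/(487/260) = 247/487,
  π_2 = (12/13)/(12/13 + 19/20) = (12/13)/(487/260) = 240/487.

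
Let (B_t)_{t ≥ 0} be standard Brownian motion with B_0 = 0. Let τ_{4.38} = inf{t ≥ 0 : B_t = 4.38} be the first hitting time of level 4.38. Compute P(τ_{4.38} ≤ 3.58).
P(τ_{4.38} ≤ 3.58) = 2(1 − Φ(4.38/√3.58)) = 2(1 − Φ(2.3149)) ≈ 0.0206

By the reflection principle for standard BM, P(τ_b ≤ t) = 2 · P(B_t ≥ b). Since B_t ~ N(0, t), P(B_t ≥ 4.38) = 1 − Φ(4.38/√t) = 1 − Φ(4.38/√3.58) = 1 − Φ(2.3149) ≈ 0.01031. Doubling: P(τ_{4.38} ≤ 3.58) ≈ 2 · 0.01031 = 0.02062 ≈ 0.0206.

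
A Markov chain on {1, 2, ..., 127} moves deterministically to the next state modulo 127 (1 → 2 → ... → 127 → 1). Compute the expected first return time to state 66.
E[T_66 | X_0 = 66] = 127

The chain cycles deterministically, so starting at state 66 it returns in exactly 127 steps. Equivalently, the stationary distribution is uniform π_j = 1/127 for every state j, so by Kac's formula E[T_66] = 1/π_66 = 127.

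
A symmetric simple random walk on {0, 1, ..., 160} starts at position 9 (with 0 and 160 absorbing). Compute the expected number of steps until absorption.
E[τ | X_0 = 9] = 1359

Let v_k = E[τ | X_0 = k]. Boundary: v_0 = v_160 = 0. Recurrence: v_k = 1 + (v_{k-1} + v_{k+1})/2 for 1 ≤ k ≤ 159. The particular solution to v_k − (v_{k-1} + v_{k+1})/2 = 1 is v_k = −k^2. Adding homogeneous solution A + B k and matching boundaries gives v_k = k (160 − k). Substituting k = 9: v_9 = 9 · 151 = 1359.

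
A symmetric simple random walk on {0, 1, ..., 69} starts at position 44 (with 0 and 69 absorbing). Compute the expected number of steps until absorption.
E[τ | X_0 = 44] = 1100

Let v_k = E[τ | X_0 = k]. Boundary: v_0 = v_69 = 0. Recurrence: v_k = 1 + (v_{k-1} + v_{k+1})/2 for 1 ≤ k ≤ 68. The particular solution to v_k − (v_{k-1} + v_{k+1})/2 = 1 is v_k = −k^2. Adding homogeneous solution A + B k and matching boundaries gives v_k = k (69 − k). Substituting k = 44: v_44 = 44 · 25 = 1100.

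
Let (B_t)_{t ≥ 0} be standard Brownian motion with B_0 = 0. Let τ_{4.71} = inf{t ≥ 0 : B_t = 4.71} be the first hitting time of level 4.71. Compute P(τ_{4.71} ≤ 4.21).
P(τ_{4.71} ≤ 4.21) = 2(1 − Φ(4.71/√4.21)) = 2(1 − Φ(2.2955)) ≈ 0.0217

By the reflection principle for standard BM, P(τ_b ≤ t) = 2 · P(B_t ≥ b). Since B_t ~ N(0, t), P(B_t ≥ 4.71) = 1 − Φ(4.71/√t) = 1 − Φ(4.71/√4.21) = 1 − Φ(2.2955) ≈ 0.01085. Doubling: P(τ_{4.71} ≤ 4.21) ≈ 2 · 0.01085 = 0.02170 ≈ 0.0217.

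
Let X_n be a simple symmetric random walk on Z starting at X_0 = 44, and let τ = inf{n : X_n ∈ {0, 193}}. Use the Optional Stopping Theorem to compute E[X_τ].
E[X_τ] = 44

X_n is a martingale and τ is a bounded-mean stopping time (indeed τ is finite a.s. with bounded expectation since the walk is in a bounded region). By the OST, E[X_τ] = E[X_0] = 44. Equivalently: E[X_τ] = 193 · P(hit 193 first) + 0 · P(hit 0 first) = 193 · (44/193) = 44.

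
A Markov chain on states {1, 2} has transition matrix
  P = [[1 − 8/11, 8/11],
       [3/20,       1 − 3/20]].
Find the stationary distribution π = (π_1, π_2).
π_1 = 33/193, π_2 = 160/193

Solve πP = π with π_1 + π_2 = 1. From πP = π: π_1 · (1 − 8/11) + π_2 · 3/20 = π_1 ⇒ π_2 · 3/20 = π_1 · 8/11 ⇒ π_2/π_1 = (8/11)/(3/20) = 160/33. Together with π_1 + π_2 = 1:
  π_1 = (3/20)/(8/11 + 3/20) = (3/20)/(193/220) = 33/193,
  π_2 = (8/11)/(8/11 + 3/20) = (8/11)/(193/220) = 160/193.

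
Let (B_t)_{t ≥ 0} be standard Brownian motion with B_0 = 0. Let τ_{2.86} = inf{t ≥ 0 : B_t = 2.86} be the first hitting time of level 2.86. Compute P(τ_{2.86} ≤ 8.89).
P(τ_{2.86} ≤ 8.89) = 2(1 − Φ(2.86/√8.89)) = 2(1 − Φ(0.9592)) ≈ 0.3375

By the reflection principle for standard BM, P(τ_b ≤ t) = 2 · P(B_t ≥ b). Since B_t ~ N(0, t), P(B_t ≥ 2.86) = 1 − Φ(2.86/√t) = 1 − Φ(2.86/√8.89) = 1 − Φ(0.9592) ≈ 0.16873. Doubling: P(τ_{2.86} ≤ 8.89) ≈ 2 · 0.16873 = 0.33746 ≈ 0.3375.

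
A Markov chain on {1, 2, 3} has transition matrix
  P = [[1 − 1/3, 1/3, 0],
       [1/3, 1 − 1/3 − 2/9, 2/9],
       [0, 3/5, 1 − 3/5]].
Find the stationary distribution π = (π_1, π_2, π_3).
π = (27/64, 27/64, 5/32)

This is a birth-death chain on three states, which satisfies detailed balance: π_1 · P_{12} = π_2 · P_{21} and π_2 · P_{23} = π_3 · P_{32}.
From π_1 · 1/3 = π_2 · 1/3: π_2/π_1 = (1/3)/(1/3) = 1.
From π_2 · 2/9 = π_3 · 3/5: π_3/π_2 = (2/9)/(3/5) = 10/27.
Take π_1 proportional to 1; then unnormalized π = (1, 1, 10/27). Normalize by dividing by the sum 64/27:
  π = (27/64, 27/64, 5/32).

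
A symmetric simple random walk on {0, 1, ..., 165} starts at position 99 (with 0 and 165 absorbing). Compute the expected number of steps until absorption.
E[τ | X_0 = 99] = 6534

Let v_k = E[τ | X_0 = k]. Boundary: v_0 = v_165 = 0. Recurrence: v_k = 1 + (v_{k-1} + v_{k+1})/2 for 1 ≤ k ≤ 164. The particular solution to v_k − (v_{k-1} + v_{k+1})/2 = 1 is v_k = −k^2. Adding homogeneous solution A + B k and matching boundaries gives v_k = k (165 − k). Substituting k = 99: v_99 = 99 · 66 = 6534.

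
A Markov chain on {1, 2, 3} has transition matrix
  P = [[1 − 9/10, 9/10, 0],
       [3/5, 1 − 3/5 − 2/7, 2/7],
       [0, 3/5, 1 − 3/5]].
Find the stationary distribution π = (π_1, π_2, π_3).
π = (14/45, 7/15, 2/9)

This is a birth-death chain on three states, which satisfies detailed balance: π_1 · P_{12} = π_2 · P_{21} and π_2 · P_{23} = π_3 · P_{32}.
From π_1 · 9/10 = π_2 · 3/5: π_2/π_1 = (9/10)/(3/5) = 3/2.
From π_2 · 2/7 = π_3 · 3/5: π_3/π_2 = (2/7)/(3/5) = 10/21.
Take π_1 proportional to 1; then unnormalized π = (1, 3/2, 5/7). Normalize by dividing by the sum 45/14:
  π = (14/45, 7/15, 2/9).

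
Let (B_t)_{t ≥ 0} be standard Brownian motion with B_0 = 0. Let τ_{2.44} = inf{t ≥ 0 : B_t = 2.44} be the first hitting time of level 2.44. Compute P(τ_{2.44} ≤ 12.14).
P(τ_{2.44} ≤ 12.14) = 2(1 − Φ(2.44/√12.14)) = 2(1 − Φ(0.7003)) ≈ 0.4837

By the reflection principle for standard BM, P(τ_b ≤ t) = 2 · P(B_t ≥ b). Since B_t ~ N(0, t), P(B_t ≥ 2.44) = 1 − Φ(2.44/√t) = 1 − Φ(2.44/√12.14) = 1 − Φ(0.7003) ≈ 0.24187. Doubling: P(τ_{2.44} ≤ 12.14) ≈ 2 · 0.24187 = 0.48374 ≈ 0.4837.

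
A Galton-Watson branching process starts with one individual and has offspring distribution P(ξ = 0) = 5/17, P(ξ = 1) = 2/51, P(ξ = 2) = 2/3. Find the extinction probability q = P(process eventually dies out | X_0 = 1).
q = 15/34

The pgf is f(s) = 5/17 + 2/51·s + 2/3·s². The extinction probability q is the smallest fixed point of f in [0, 1]. Setting s = f(s):
  2/3·s² + (2/51 − 1)·s + 5/17 = 0
  2/3·s² − (5/17 + 2/3)·s + 5/17 = 0
which factors as (s − 1)·(2/3·s − 5/17) = 0, giving roots s = 1 and s = (5/17)/(2/3) = 15/34.
Mean offspring μ = 2/51 + 2·2/3 = 70/51 > 1 (supercritical), so q < 1. The extinction probability is the smaller root: q = (5/17)/(2/3) = 15/34.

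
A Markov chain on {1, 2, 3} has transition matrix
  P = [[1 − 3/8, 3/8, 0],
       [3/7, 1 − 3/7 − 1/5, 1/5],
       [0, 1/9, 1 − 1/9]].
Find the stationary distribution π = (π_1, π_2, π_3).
π = (20/69, 35/138, 21/46)

This is a birth-death chain on three states, which satisfies detailed balance: π_1 · P_{12} = π_2 · P_{21} and π_2 · P_{23} = π_3 · P_{32}.
From π_1 · 3/8 = π_2 · 3/7: π_2/π_1 = (3/8)/(3/7) = 7/8.
From π_2 · 1/5 = π_3 · 1/9: π_3/π_2 = (1/5)/(1/9) = 9/5.
Take π_1 proportional to 1; then unnormalized π = (1, 7/8, 63/40). Normalize by dividing by the sum 69/20:
  π = (20/69, 35/138, 21/46).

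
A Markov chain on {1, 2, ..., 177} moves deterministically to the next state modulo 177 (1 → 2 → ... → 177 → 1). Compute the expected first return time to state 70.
E[T_70 | X_0 = 70] = 177

The chain cycles deterministically, so starting at state 70 it returns in exactly 177 steps. Equivalently, the stationary distribution is uniform π_j = 1/177 for every state j, so by Kac's formula E[T_70] = 1/π_70 = 177.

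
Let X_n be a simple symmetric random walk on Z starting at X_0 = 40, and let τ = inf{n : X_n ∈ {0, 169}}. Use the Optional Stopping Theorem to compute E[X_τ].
E[X_τ] = 40

X_n is a martingale and τ is a bounded-mean stopping time (indeed τ is finite a.s. with bounded expectation since the walk is in a bounded region). By the OST, E[X_τ] = E[X_0] = 40. Equivalently: E[X_τ] = 169 · P(hit 169 first) + 0 · P(hit 0 first) = 169 · (40/169) = 40.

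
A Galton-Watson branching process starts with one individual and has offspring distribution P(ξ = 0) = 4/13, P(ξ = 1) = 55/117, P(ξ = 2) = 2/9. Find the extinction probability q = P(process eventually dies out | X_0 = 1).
q = 1

Mean offspring μ = 0·4/13 + 1·55/117 + 2·2/9 = 107/117 ≤ 1. For μ ≤ 1 with offspring not concentrated at 1, the Galton-Watson process goes extinct almost surely, so q = 1.
(Algebraic check: The pgf is f(s) = 4/13 + 55/117·s + 2/9·s². The extinction probability q is the smallest fixed point of f in [0, 1]. Setting s = f(s):
  2/9·s² + (55/117 − 1)·s + 4/13 = 0
  2/9·s² − (4/13 + 2/9)·s + 4/13 = 0
which factors as (s − 1)·(2/9·s − 4/13) = 0, giving roots s = 1 and s = (4/13)/(2/9) = 18/13. Since 18/13 ≥ 1, the smallest root in [0, 1] is s = 1.)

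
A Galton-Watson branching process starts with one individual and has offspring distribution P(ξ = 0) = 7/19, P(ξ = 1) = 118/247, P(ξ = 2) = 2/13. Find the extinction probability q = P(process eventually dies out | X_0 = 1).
q = 1

Mean offspring μ = 0·7/19 + 1·118/247 + 2·2/13 = 194/247 ≤ 1. For μ ≤ 1 with offspring not concentrated at 1, the Galton-Watson process goes extinct almost surely, so q = 1.
(Algebraic check: The pgf is f(s) = 7/19 + 118/247·s + 2/13·s². The extinction probability q is the smallest fixed point of f in [0, 1]. Setting s = f(s):
  2/13·s² + (118/247 − 1)·s + 7/19 = 0
  2/13·s² − (7/19 + 2/13)·s + 7/19 = 0
which factors as (s − 1)·(2/13·s − 7/19) = 0, giving roots s = 1 and s = (7/19)/(2/13) = 91/38. Since 91/38 ≥ 1, the smallest root in [0, 1] is s = 1.)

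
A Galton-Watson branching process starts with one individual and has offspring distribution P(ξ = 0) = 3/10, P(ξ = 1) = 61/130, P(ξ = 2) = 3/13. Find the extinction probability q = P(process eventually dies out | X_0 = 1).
q = 1

Mean offspring μ = 0·3/10 + 1·61/130 + 2·3/13 = 121/130 ≤ 1. For μ ≤ 1 with offspring not concentrated at 1, the Galton-Watson process goes extinct almost surely, so q = 1.
(Algebraic check: The pgf is f(s) = 3/10 + 61/130·s + 3/13·s². The extinction probability q is the smallest fixed point of f in [0, 1]. Setting s = f(s):
  3/13·s² + (61/130 − 1)·s + 3/10 = 0
  3/13·s² − (3/10 + 3/13)·s + 3/10 = 0
which factors as (s − 1)·(3/13·s − 3/10) = 0, giving roots s = 1 and s = (3/10)/(3/13) = 13/10. Since 13/10 ≥ 1, the smallest root in [0, 1] is s = 1.)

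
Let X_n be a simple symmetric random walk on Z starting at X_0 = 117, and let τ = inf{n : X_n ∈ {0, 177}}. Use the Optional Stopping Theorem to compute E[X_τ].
E[X_τ] = 117

X_n is a martingale and τ is a bounded-mean stopping time (indeed τ is finite a.s. with bounded expectation since the walk is in a bounded region). By the OST, E[X_τ] = E[X_0] = 117. Equivalently: E[X_τ] = 177 · P(hit 177 first) + 0 · P(hit 0 first) = 177 · (117/177) = 117.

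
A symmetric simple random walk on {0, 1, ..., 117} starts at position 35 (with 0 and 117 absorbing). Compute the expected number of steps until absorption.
E[τ | X_0 = 35] = 2870

Let v_k = E[τ | X_0 = k]. Boundary: v_0 = v_117 = 0. Recurrence: v_k = 1 + (v_{k-1} + v_{k+1})/2 for 1 ≤ k ≤ 116. The particular solution to v_k − (v_{k-1} + v_{k+1})/2 = 1 is v_k = −k^2. Adding homogeneous solution A + B k and matching boundaries gives v_k = k (117 − k). Substituting k = 35: v_35 = 35 · 82 = 2870.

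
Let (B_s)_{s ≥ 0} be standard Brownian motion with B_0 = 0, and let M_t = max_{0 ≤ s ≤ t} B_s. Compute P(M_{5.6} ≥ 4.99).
P(M_{5.6} ≥ 4.99) = 2·P(B_{5.6} ≥ 4.99) = 2(1 − Φ(4.99/√5.6)) ≈ 0.0350

By the reflection principle for Brownian motion, P(M_t ≥ a) = 2 · P(B_t ≥ a) for a ≥ 0. Since B_t ~ N(0, t), P(B_t ≥ 4.99) = 1 − Φ(4.99/√t) = 1 − Φ(4.99/√5.6) = 1 − Φ(2.1087). So
  P(M_{5.6} ≥ 4.99) = 2(1 − Φ(2.1087)) ≈ 0.0350.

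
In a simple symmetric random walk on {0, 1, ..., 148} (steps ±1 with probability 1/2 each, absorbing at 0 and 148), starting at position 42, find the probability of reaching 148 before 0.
P(hit 148 before 0) = 42/148 = 21/74

Let u_k = P(hit 148 before 0 | start at k). Then u_0 = 0, u_148 = 1, and u_k = u_{k-1}/2 + u_{k+1}/2 for 1 ≤ k ≤ 147. This harmonic recurrence is solved by u_k = k/148, giving u_42 = 42/148 = 21/74.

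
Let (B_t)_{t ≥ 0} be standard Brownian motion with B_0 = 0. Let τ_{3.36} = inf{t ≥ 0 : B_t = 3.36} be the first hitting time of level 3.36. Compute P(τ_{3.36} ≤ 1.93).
P(τ_{3.36} ≤ 1.93) = 2(1 − Φ(3.36/√1.93)) = 2(1 − Φ(2.4186)) ≈ 0.0156

By the reflection principle for standard BM, P(τ_b ≤ t) = 2 · P(B_t ≥ b). Since B_t ~ N(0, t), P(B_t ≥ 3.36) = 1 − Φ(3.36/√t) = 1 − Φ(3.36/√1.93) = 1 − Φ(2.4186) ≈ 0.00779. Doubling: P(τ_{3.36} ≤ 1.93) ≈ 2 · 0.00779 = 0.01558 ≈ 0.0156.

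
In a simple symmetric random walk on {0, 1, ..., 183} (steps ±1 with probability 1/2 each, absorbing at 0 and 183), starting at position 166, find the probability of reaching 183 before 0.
P(hit 183 before 0) = 166/183

Let u_k = P(hit 183 before 0 | start at k). Then u_0 = 0, u_183 = 1, and u_k = u_{k-1}/2 + u_{k+1}/2 for 1 ≤ k ≤ 182. This harmonic recurrence is solved by u_k = k/183, giving u_166 = 166/183.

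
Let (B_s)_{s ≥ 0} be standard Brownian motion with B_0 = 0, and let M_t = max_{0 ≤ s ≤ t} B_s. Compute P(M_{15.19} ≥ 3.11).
P(M_{15.19} ≥ 3.11) = 2·P(B_{15.19} ≥ 3.11) = 2(1 − Φ(3.11/√15.19)) ≈ 0.4249

By the reflection principle for Brownian motion, P(M_t ≥ a) = 2 · P(B_t ≥ a) for a ≥ 0. Since B_t ~ N(0, t), P(B_t ≥ 3.11) = 1 − Φ(3.11/√t) = 1 − Φ(3.11/√15.19) = 1 − Φ(0.7980). So
  P(M_{15.19} ≥ 3.11) = 2(1 − Φ(0.7980)) ≈ 0.4249.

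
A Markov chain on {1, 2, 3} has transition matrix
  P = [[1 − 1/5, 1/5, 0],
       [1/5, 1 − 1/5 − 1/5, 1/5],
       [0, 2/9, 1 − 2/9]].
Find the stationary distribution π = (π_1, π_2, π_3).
π = (10/29, 10/29, 9/29)

This is a birth-death chain on three states, which satisfies detailed balance: π_1 · P_{12} = π_2 · P_{21} and π_2 · P_{23} = π_3 · P_{32}.
From π_1 · 1/5 = π_2 · 1/5: π_2/π_1 = (1/5)/(1/5) = 1.
From π_2 · 1/5 = π_3 · 2/9: π_3/π_2 = (1/5)/(2/9) = 9/10.
Take π_1 proportional to 1; then unnormalized π = (1, 1, 9/10). Normalize by dividing by the sum 29/10:
  π = (10/29, 10/29, 9/29).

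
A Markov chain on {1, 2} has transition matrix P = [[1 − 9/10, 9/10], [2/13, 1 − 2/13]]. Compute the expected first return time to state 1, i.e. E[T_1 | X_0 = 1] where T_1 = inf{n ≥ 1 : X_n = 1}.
E[T_1 | X_0 = 1] = 1/π_1 = 137/20

For an irreducible recurrent Markov chain with stationary distribution π, E[T_i | X_0 = i] = 1/π_i (Kac's formula). Here π_1 = (2/13)/(9/10 + 2/13) = (2/13)/(137/130) = 20/137, so E[T_1 | X_0 = 1] = 1/π_1 = (9/10 + 2/13)/(2/13) = (137/130)/(2/13) = 137/20.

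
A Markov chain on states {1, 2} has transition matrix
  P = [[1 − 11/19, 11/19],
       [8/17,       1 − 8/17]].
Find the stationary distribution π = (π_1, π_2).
π_1 = 152/339, π_2 = 187/339

Solve πP = π with π_1 + π_2 = 1. From πP = π: π_1 · (1 − 11/19) + π_2 · 8/17 = π_1 ⇒ π_2 · 8/17 = π_1 · 11/19 ⇒ π_2/π_1 = (11/19)/(8/17) = 187/152. Together with π_1 + π_2 = 1:
  π_1 = (8/17)/(11/19 + 8/17) = (8/17)/(339/323) = 152/339,
  π_2 = (11/19)/(11/19 + 8/17) = (11/19)/(339/323) = 187/339.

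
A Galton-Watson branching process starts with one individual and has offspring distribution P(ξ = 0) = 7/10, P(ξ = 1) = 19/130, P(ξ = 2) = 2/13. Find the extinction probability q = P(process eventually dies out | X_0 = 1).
q = 1

Mean offspring μ = 0·7/10 + 1·19/130 + 2·2/13 = 59/130 ≤ 1. For μ ≤ 1 with offspring not concentrated at 1, the Galton-Watson process goes extinct almost surely, so q = 1.
(Algebraic check: The pgf is f(s) = 7/10 + 19/130·s + 2/13·s². The extinction probability q is the smallest fixed point of f in [0, 1]. Setting s = f(s):
  2/13·s² + (19/130 − 1)·s + 7/10 = 0
  2/13·s² − (7/10 + 2/13)·s + 7/10 = 0
which factors as (s − 1)·(2/13·s − 7/10) = 0, giving roots s = 1 and s = (7/10)/(2/13) = 91/20. Since 91/20 ≥ 1, the smallest root in [0, 1] is s = 1.)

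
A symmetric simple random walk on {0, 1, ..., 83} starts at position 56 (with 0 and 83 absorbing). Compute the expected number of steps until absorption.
E[τ | X_0 = 56] = 1512

Let v_k = E[τ | X_0 = k]. Boundary: v_0 = v_83 = 0. Recurrence: v_k = 1 + (v_{k-1} + v_{k+1})/2 for 1 ≤ k ≤ 82. The particular solution to v_k − (v_{k-1} + v_{k+1})/2 = 1 is v_k = −k^2. Adding homogeneous solution A + B k and matching boundaries gives v_k = k (83 − k). Substituting k = 56: v_56 = 56 · 27 = 1512.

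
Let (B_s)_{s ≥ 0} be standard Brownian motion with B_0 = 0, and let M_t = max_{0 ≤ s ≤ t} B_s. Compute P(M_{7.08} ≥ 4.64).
P(M_{7.08} ≥ 4.64) = 2·P(B_{7.08} ≥ 4.64) = 2(1 − Φ(4.64/√7.08)) ≈ 0.0812

By the reflection principle for Brownian motion, P(M_t ≥ a) = 2 · P(B_t ≥ a) for a ≥ 0. Since B_t ~ N(0, t), P(B_t ≥ 4.64) = 1 − Φ(4.64/√t) = 1 − Φ(4.64/√7.08) = 1 − Φ(1.7438). So
  P(M_{7.08} ≥ 4.64) = 2(1 − Φ(1.7438)) ≈ 0.0812.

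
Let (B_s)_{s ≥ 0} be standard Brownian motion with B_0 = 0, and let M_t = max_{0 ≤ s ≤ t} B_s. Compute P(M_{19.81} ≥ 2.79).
P(M_{19.81} ≥ 2.79) = 2·P(B_{19.81} ≥ 2.79) = 2(1 − Φ(2.79/√19.81)) ≈ 0.5308

By the reflection principle for Brownian motion, P(M_t ≥ a) = 2 · P(B_t ≥ a) for a ≥ 0. Since B_t ~ N(0, t), P(B_t ≥ 2.79) = 1 − Φ(2.79/√t) = 1 − Φ(2.79/√19.81) = 1 − Φ(0.6268). So
  P(M_{19.81} ≥ 2.79) = 2(1 − Φ(0.6268)) ≈ 0.5308.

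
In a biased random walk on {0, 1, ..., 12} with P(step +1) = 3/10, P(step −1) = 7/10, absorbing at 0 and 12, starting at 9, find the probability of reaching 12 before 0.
P(hit 12 before 0) = (1 − (7/3)^9) / (1 − (7/3)^12) = 3446253/43799860

Let u_k denote P(reach 12 before 0 | start at k). Boundary: u_0 = 0, u_12 = 1. Recurrence: u_k = 3/10·u_{k+1} + 7/10·u_{k-1} for 1 ≤ k ≤ 11. Try u_k = A + B·r^k with r = q/p = (7/10)/(3/10) = 7/3. Substitution satisfies the recurrence; boundary conditions give:
  u_k = (1 − r^k) / (1 − r^N) = (1 − (7/3)^9) / (1 − (7/3)^12) = 3446253/43799860.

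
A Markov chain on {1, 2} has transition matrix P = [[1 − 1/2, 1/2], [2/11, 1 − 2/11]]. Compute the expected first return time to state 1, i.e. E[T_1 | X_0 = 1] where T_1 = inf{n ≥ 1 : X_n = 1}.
E[T_1 | X_0 = 1] = 1/π_1 = 15/4

For an irreducible recurrent Markov chain with stationary distribution π, E[T_i | X_0 = i] = 1/π_i (Kac's formula). Here π_1 = (2/11)/(1/2 + 2/11) = (2/11)/(15/22) = 4/15, so E[T_1 | X_0 = 1] = 1/π_1 = (1/2 + 2/11)/(2/11) = (15/22)/(2/11) = 15/4.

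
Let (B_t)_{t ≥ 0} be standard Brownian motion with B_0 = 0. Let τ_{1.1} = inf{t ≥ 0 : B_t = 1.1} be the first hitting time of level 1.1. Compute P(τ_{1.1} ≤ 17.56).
P(τ_{1.1} ≤ 17.56) = 2(1 − Φ(1.1/√17.56)) = 2(1 − Φ(0.2625)) ≈ 0.7929

By the reflection principle for standard BM, P(τ_b ≤ t) = 2 · P(B_t ≥ b). Since B_t ~ N(0, t), P(B_t ≥ 1.1) = 1 − Φ(1.1/√t) = 1 − Φ(1.1/√17.56) = 1 − Φ(0.2625) ≈ 0.39647. Doubling: P(τ_{1.1} ≤ 17.56) ≈ 2 · 0.39647 = 0.79294 ≈ 0.7929.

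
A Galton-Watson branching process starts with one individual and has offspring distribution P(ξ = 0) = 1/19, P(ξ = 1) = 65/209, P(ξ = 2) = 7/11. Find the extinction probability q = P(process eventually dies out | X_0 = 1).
q = 11/133

The pgf is f(s) = 1/19 + 65/209·s + 7/11·s². The extinction probability q is the smallest fixed point of f in [0, 1]. Setting s = f(s):
  7/11·s² + (65/209 − 1)·s + 1/19 = 0
  7/11·s² − (1/19 + 7/11)·s + 1/19 = 0
which factors as (s − 1)·(7/11·s − 1/19) = 0, giving roots s = 1 and s = (1/19)/(7/11) = 11/133.
Mean offspring μ = 65/209 + 2·7/11 = 331/209 > 1 (supercritical), so q < 1. The extinction probability is the smaller root: q = (1/19)/(7/11) = 11/133.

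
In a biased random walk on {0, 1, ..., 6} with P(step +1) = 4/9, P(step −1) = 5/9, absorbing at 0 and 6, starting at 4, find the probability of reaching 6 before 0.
P(hit 6 before 0) = (1 − (5/4)^4) / (1 − (5/4)^6) = 656/1281

Let u_k denote P(reach 6 before 0 | start at k). Boundary: u_0 = 0, u_6 = 1. Recurrence: u_k = 4/9·u_{k+1} + 5/9·u_{k-1} for 1 ≤ k ≤ 5. Try u_k = A + B·r^k with r = q/p = (5/9)/(4/9) = 5/4. Substitution satisfies the recurrence; boundary conditions give:
  u_k = (1 − r^k) / (1 − r^N) = (1 − (5/4)^4) / (1 − (5/4)^6) = 656/1281.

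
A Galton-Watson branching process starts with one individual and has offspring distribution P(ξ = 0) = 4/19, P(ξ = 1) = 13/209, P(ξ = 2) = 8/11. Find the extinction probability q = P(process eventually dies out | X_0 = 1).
q = 11/38

The pgf is f(s) = 4/19 + 13/209·s + 8/11·s². The extinction probability q is the smallest fixed point of f in [0, 1]. Setting s = f(s):
  8/11·s² + (13/209 − 1)·s + 4/19 = 0
  8/11·s² − (4/19 + 8/11)·s + 4/19 = 0
which factors as (s − 1)·(8/11·s − 4/19) = 0, giving roots s = 1 and s = (4/19)/(8/11) = 11/38.
Mean offspring μ = 13/209 + 2·8/11 = 317/209 > 1 (supercritical), so q < 1. The extinction probability is the smaller root: q = (4/19)/(8/11) = 11/38.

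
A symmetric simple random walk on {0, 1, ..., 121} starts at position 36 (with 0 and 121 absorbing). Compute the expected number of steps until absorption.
E[τ | X_0 = 36] = 3060

Let v_k = E[τ | X_0 = k]. Boundary: v_0 = v_121 = 0. Recurrence: v_k = 1 + (v_{k-1} + v_{k+1})/2 for 1 ≤ k ≤ 120. The particular solution to v_k − (v_{k-1} + v_{k+1})/2 = 1 is v_k = −k^2. Adding homogeneous solution A + B k and matching boundaries gives v_k = k (121 − k). Substituting k = 36: v_36 = 36 · 85 = 3060.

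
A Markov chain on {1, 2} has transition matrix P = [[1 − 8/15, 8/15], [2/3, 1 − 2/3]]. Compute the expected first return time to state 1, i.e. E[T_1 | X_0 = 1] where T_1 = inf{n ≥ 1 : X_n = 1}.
E[T_1 | X_0 = 1] = 1/π_1 = 9/5

For an irreducible recurrent Markov chain with stationary distribution π, E[T_i | X_0 = i] = 1/π_i (Kac's formula). Here π_1 = (2/3)/(8/15 + 2/3) = (2/3)/(6/5) = 5/9, so E[T_1 | X_0 = 1] = 1/π_1 = (8/15 + 2/3)/(2/3) = (6/5)/(2/3) = 9/5.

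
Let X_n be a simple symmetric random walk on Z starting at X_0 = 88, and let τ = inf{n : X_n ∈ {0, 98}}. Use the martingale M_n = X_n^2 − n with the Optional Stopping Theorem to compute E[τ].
E[τ] = 880

M_n = X_n^2 − n is a martingale (since E[X_{n+1}^2 | F_n] = X_n^2 + 1). By OST (τ has finite mean in a bounded region), E[M_τ] = E[M_0] = X_0^2 − 0 = 88^2 = 7744. Also E[M_τ] = E[X_τ^2] − E[τ]. The walk exits at 0 or 98, with P(hit 98 first) = 88/98, so E[X_τ^2] = 98^2 · 88/98 + 0 = 8624. Thus E[τ] = E[X_τ^2] − E[M_τ] = 8624 − 7744 = 880 = 88(98 − 88) = 880.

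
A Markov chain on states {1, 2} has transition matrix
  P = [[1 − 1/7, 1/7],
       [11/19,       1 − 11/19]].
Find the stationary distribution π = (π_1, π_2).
π_1 = 77/96, π_2 = 19/96

Solve πP = π with π_1 + π_2 = 1. From πP = π: π_1 · (1 − 1/7) + π_2 · 11/19 = π_1 ⇒ π_2 · 11/19 = π_1 · 1/7 ⇒ π_2/π_1 = (1/7)/(11/19) = 19/77. Together with π_1 + π_2 = 1:
  π_1 = (11/19)/(1/7 + 11/19) = (11/19)/(96/133) = 77/96,
  π_2 = (1/7)/(1/7 + 11/19) = (1/7)/(96/133) = 19/96.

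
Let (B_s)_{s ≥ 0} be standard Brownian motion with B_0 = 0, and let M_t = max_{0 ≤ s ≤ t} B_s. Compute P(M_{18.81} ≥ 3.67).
P(M_{18.81} ≥ 3.67) = 2·P(B_{18.81} ≥ 3.67) = 2(1 − Φ(3.67/√18.81)) ≈ 0.3974

By the reflection principle for Brownian motion, P(M_t ≥ a) = 2 · P(B_t ≥ a) for a ≥ 0. Since B_t ~ N(0, t), P(B_t ≥ 3.67) = 1 − Φ(3.67/√t) = 1 − Φ(3.67/√18.81) = 1 − Φ(0.8462). So
  P(M_{18.81} ≥ 3.67) = 2(1 − Φ(0.8462)) ≈ 0.3974.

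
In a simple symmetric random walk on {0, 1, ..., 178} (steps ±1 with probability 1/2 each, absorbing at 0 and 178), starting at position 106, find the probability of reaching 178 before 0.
P(hit 178 before 0) = 106/178 = 53/89

Let u_k = P(hit 178 before 0 | start at k). Then u_0 = 0, u_178 = 1, and u_k = u_{k-1}/2 + u_{k+1}/2 for 1 ≤ k ≤ 177. This harmonic recurrence is solved by u_k = k/178, giving u_106 = 106/178 = 53/89.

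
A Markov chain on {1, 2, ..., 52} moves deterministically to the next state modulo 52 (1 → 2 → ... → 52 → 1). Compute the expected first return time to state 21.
E[T_21 | X_0 = 21] = 52

The chain cycles deterministically, so starting at state 21 it returns in exactly 52 steps. Equivalently, the stationary distribution is uniform π_j = 1/52 for every state j, so by Kac's formula E[T_21] = 1/π_21 = 52.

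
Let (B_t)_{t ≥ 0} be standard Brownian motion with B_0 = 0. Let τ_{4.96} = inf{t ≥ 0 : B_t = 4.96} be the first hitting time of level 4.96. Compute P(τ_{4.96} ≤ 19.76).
P(τ_{4.96} ≤ 19.76) = 2(1 − Φ(4.96/√19.76)) = 2(1 − Φ(1.1158)) ≈ 0.2645

By the reflection principle for standard BM, P(τ_b ≤ t) = 2 · P(B_t ≥ b). Since B_t ~ N(0, t), P(B_t ≥ 4.96) = 1 − Φ(4.96/√t) = 1 − Φ(4.96/√19.76) = 1 − Φ(1.1158) ≈ 0.13225. Doubling: P(τ_{4.96} ≤ 19.76) ≈ 2 · 0.13225 = 0.26450 ≈ 0.2645.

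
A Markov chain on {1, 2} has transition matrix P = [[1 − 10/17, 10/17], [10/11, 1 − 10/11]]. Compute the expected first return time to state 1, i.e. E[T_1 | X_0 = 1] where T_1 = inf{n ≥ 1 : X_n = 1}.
E[T_1 | X_0 = 1] = 1/π_1 = 28/17

For an irreducible recurrent Markov chain with stationary distribution π, E[T_i | X_0 = i] = 1/π_i (Kac's formula). Here π_1 = (10/11)/(10/17 + 10/11) = (10/11)/(280/187) = 17/28, so E[T_1 | X_0 = 1] = 1/π_1 = (10/17 + 10/11)/(10/11) = (280/187)/(10/11) = 28/17.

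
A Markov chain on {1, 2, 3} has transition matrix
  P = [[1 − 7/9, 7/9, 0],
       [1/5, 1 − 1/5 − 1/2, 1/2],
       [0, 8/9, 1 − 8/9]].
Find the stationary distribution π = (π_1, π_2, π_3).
π = (144/1019, 560/1019, 315/1019)

This is a birth-death chain on three states, which satisfies detailed balance: π_1 · P_{12} = π_2 · P_{21} and π_2 · P_{23} = π_3 · P_{32}.
From π_1 · 7/9 = π_2 · 1/5: π_2/π_1 = (7/9)/(1/5) = 35/9.
From π_2 · 1/2 = π_3 · 8/9: π_3/π_2 = (1/2)/(8/9) = 9/16.
Take π_1 proportional to 1; then unnormalized π = (1, 35/9, 35/16). Normalize by dividing by the sum 1019/144:
  π = (144/1019, 560/1019, 315/1019).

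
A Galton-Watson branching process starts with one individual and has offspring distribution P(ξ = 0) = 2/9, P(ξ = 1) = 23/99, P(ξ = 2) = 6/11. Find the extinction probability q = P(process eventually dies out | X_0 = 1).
q = 11/27

The pgf is f(s) = 2/9 + 23/99·s + 6/11·s². The extinction probability q is the smallest fixed point of f in [0, 1]. Setting s = f(s):
  6/11·s² + (23/99 − 1)·s + 2/9 = 0
  6/11·s² − (2/9 + 6/11)·s + 2/9 = 0
which factors as (s − 1)·(6/11·s − 2/9) = 0, giving roots s = 1 and s = (2/9)/(6/11) = 11/27.
Mean offspring μ = 23/99 + 2·6/11 = 131/99 > 1 (supercritical), so q < 1. The extinction probability is the smaller root: q = (2/9)/(6/11) = 11/27.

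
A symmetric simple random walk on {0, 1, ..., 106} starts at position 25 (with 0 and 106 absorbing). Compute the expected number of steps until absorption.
E[τ | X_0 = 25] = 2025

Let v_k = E[τ | X_0 = k]. Boundary: v_0 = v_106 = 0. Recurrence: v_k = 1 + (v_{k-1} + v_{k+1})/2 for 1 ≤ k ≤ 105. The particular solution to v_k − (v_{k-1} + v_{k+1})/2 = 1 is v_k = −k^2. Adding homogeneous solution A + B k and matching boundaries gives v_k = k (106 − k). Substituting k = 25: v_25 = 25 · 81 = 2025.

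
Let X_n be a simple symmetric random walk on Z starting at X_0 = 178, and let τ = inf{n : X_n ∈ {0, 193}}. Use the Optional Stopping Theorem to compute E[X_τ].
E[X_τ] = 178

X_n is a martingale and τ is a bounded-mean stopping time (indeed τ is finite a.s. with bounded expectation since the walk is in a bounded region). By the OST, E[X_τ] = E[X_0] = 178. Equivalently: E[X_τ] = 193 · P(hit 193 first) + 0 · P(hit 0 first) = 193 · (178/193) = 178.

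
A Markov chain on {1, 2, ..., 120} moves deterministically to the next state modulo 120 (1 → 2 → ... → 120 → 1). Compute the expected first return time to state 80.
E[T_80 | X_0 = 80] = 120

The chain cycles deterministically, so starting at state 80 it returns in exactly 120 steps. Equivalently, the stationary distribution is uniform π_j = 1/120 for every state j, so by Kac's formula E[T_80] = 1/π_80 = 120.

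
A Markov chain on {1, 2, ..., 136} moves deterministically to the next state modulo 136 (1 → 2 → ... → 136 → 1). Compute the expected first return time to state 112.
E[T_112 | X_0 = 112] = 136

The chain cycles deterministically, so starting at state 112 it returns in exactly 136 steps. Equivalently, the stationary distribution is uniform π_j = 1/136 for every state j, so by Kac's formula E[T_112] = 1/π_112 = 136.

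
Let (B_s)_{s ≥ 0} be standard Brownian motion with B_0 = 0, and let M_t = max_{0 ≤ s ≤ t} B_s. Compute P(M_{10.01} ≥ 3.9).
P(M_{10.01} ≥ 3.9) = 2·P(B_{10.01} ≥ 3.9) = 2(1 − Φ(3.9/√10.01)) ≈ 0.2177

By the reflection principle for Brownian motion, P(M_t ≥ a) = 2 · P(B_t ≥ a) for a ≥ 0. Since B_t ~ N(0, t), P(B_t ≥ 3.9) = 1 − Φ(3.9/√t) = 1 − Φ(3.9/√10.01) = 1 − Φ(1.2327). So
  P(M_{10.01} ≥ 3.9) = 2(1 − Φ(1.2327)) ≈ 0.2177.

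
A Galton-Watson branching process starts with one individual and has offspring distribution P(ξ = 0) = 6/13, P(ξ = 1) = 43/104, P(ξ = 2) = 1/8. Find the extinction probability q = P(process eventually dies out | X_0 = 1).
q = 1

Mean offspring μ = 0·6/13 + 1·43/104 + 2·1/8 = 69/104 ≤ 1. For μ ≤ 1 with offspring not concentrated at 1, the Galton-Watson process goes extinct almost surely, so q = 1.
(Algebraic check: The pgf is f(s) = 6/13 + 43/104·s + 1/8·s². The extinction probability q is the smallest fixed point of f in [0, 1]. Setting s = f(s):
  1/8·s² + (43/104 − 1)·s + 6/13 = 0
  1/8·s² − (6/13 + 1/8)·s + 6/13 = 0
which factors as (s − 1)·(1/8·s − 6/13) = 0, giving roots s = 1 and s = (6/13)/(1/8) = 48/13. Since 48/13 ≥ 1, the smallest root in [0, 1] is s = 1.)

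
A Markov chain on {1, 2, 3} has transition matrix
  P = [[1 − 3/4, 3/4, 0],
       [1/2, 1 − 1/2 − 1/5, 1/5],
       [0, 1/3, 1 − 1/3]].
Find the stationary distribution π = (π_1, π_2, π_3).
π = (5/17, 15/34, 9/34)

This is a birth-death chain on three states, which satisfies detailed balance: π_1 · P_{12} = π_2 · P_{21} and π_2 · P_{23} = π_3 · P_{32}.
From π_1 · 3/4 = π_2 · 1/2: π_2/π_1 = (3/4)/(1/2) = 3/2.
From π_2 · 1/5 = π_3 · 1/3: π_3/π_2 = (1/5)/(1/3) = 3/5.
Take π_1 proportional to 1; then unnormalized π = (1, 3/2, 9/10). Normalize by dividing by the sum 17/5:
  π = (5/17, 15/34, 9/34).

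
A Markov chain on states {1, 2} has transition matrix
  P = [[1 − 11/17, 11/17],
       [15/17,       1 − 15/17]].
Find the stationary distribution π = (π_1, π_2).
π_1 = 15/26, π_2 = 11/26

Solve πP = π with π_1 + π_2 = 1. From πP = π: π_1 · (1 − 11/17) + π_2 · 15/17 = π_1 ⇒ π_2 · 15/17 = π_1 · 11/17 ⇒ π_2/π_1 = (11/17)/(15/17) = 11/15. Together with π_1 + π_2 = 1:
  π_1 = (15/17)/(11/17 + 15/17) = (15/17)/(26/17) = 15/26,
  π_2 = (11/17)/(11/17 + 15/17) = (11/17)/(26/17) = 11/26.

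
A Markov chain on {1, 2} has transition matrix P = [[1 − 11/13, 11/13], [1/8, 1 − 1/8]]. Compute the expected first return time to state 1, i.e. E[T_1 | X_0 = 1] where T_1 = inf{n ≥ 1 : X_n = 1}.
E[T_1 | X_0 = 1] = 1/π_1 = 101/13

For an irreducible recurrent Markov chain with stationary distribution π, E[T_i | X_0 = i] = 1/π_i (Kac's formula). Here π_1 = (1/8)/(11/13 + 1/8) = (1/8)/(101/104) = 13/101, so E[T_1 | X_0 = 1] = 1/π_1 = (11/13 + 1/8)/(1/8) = (101/104)/(1/8) = 101/13.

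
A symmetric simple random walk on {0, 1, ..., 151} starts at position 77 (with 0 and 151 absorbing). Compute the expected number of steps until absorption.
E[τ | X_0 = 77] = 5698

Let v_k = E[τ | X_0 = k]. Boundary: v_0 = v_151 = 0. Recurrence: v_k = 1 + (v_{k-1} + v_{k+1})/2 for 1 ≤ k ≤ 150. The particular solution to v_k − (v_{k-1} + v_{k+1})/2 = 1 is v_k = −k^2. Adding homogeneous solution A + B k and matching boundaries gives v_k = k (151 − k). Substituting k = 77: v_77 = 77 · 74 = 5698.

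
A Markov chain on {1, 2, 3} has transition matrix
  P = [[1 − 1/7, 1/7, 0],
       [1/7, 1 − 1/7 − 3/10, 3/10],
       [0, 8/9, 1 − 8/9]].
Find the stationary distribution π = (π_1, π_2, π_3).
π = (80/187, 80/187, 27/187)

This is a birth-death chain on three states, which satisfies detailed balance: π_1 · P_{12} = π_2 · P_{21} and π_2 · P_{23} = π_3 · P_{32}.
From π_1 · 1/7 = π_2 · 1/7: π_2/π_1 = (1/7)/(1/7) = 1.
From π_2 · 3/10 = π_3 · 8/9: π_3/π_2 = (3/10)/(8/9) = 27/80.
Take π_1 proportional to 1; then unnormalized π = (1, 1, 27/80). Normalize by dividing by the sum 187/80:
  π = (80/187, 80/187, 27/187).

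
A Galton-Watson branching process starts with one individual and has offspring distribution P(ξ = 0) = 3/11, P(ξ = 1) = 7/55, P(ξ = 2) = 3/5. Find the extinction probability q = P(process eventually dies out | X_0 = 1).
q = 5/11

The pgf is f(s) = 3/11 + 7/55·s + 3/5·s². The extinction probability q is the smallest fixed point of f in [0, 1]. Setting s = f(s):
  3/5·s² + (7/55 − 1)·s + 3/11 = 0
  3/5·s² − (3/11 + 3/5)·s + 3/11 = 0
which factors as (s − 1)·(3/5·s − 3/11) = 0, giving roots s = 1 and s = (3/11)/(3/5) = 5/11.
Mean offspring μ = 7/55 + 2·3/5 = 73/55 > 1 (supercritical), so q < 1. The extinction probability is the smaller root: q = (3/11)/(3/5) = 5/11.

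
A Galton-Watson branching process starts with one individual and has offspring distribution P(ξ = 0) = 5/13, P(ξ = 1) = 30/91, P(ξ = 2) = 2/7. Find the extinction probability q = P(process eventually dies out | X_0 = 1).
q = 1

Mean offspring μ = 0·5/13 + 1·30/91 + 2·2/7 = 82/91 ≤ 1. For μ ≤ 1 with offspring not concentrated at 1, the Galton-Watson process goes extinct almost surely, so q = 1.
(Algebraic check: The pgf is f(s) = 5/13 + 30/91·s + 2/7·s². The extinction probability q is the smallest fixed point of f in [0, 1]. Setting s = f(s):
  2/7·s² + (30/91 − 1)·s + 5/13 = 0
  2/7·s² − (5/13 + 2/7)·s + 5/13 = 0
which factors as (s − 1)·(2/7·s − 5/13) = 0, giving roots s = 1 and s = (5/13)/(2/7) = 35/26. Since 35/26 ≥ 1, the smallest root in [0, 1] is s = 1.)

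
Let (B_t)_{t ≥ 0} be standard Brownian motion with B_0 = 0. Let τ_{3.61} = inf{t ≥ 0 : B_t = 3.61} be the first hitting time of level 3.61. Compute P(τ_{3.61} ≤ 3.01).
P(τ_{3.61} ≤ 3.01) = 2(1 − Φ(3.61/√3.01)) = 2(1 − Φ(2.0808)) ≈ 0.0375

By the reflection principle for standard BM, P(τ_b ≤ t) = 2 · P(B_t ≥ b). Since B_t ~ N(0, t), P(B_t ≥ 3.61) = 1 − Φ(3.61/√t) = 1 − Φ(3.61/√3.01) = 1 − Φ(2.0808) ≈ 0.01873. Doubling: P(τ_{3.61} ≤ 3.01) ≈ 2 · 0.01873 = 0.03746 ≈ 0.0375.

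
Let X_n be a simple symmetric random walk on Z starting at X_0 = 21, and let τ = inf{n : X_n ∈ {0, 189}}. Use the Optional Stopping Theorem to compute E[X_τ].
E[X_τ] = 21

X_n is a martingale and τ is a bounded-mean stopping time (indeed τ is finite a.s. with bounded expectation since the walk is in a bounded region). By the OST, E[X_τ] = E[X_0] = 21. Equivalently: E[X_τ] = 189 · P(hit 189 first) + 0 · P(hit 0 first) = 189 · (21/189) = 21.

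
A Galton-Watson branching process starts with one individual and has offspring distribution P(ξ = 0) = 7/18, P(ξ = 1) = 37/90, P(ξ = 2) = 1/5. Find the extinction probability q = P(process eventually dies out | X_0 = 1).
q = 1

Mean offspring μ = 0·7/18 + 1·37/90 + 2·1/5 = 73/90 ≤ 1. For μ ≤ 1 with offspring not concentrated at 1, the Galton-Watson process goes extinct almost surely, so q = 1.
(Algebraic check: The pgf is f(s) = 7/18 + 37/90·s + 1/5·s². The extinction probability q is the smallest fixed point of f in [0, 1]. Setting s = f(s):
  1/5·s² + (37/90 − 1)·s + 7/18 = 0
  1/5·s² − (7/18 + 1/5)·s + 7/18 = 0
which factors as (s − 1)·(1/5·s − 7/18) = 0, giving roots s = 1 and s = (7/18)/(1/5) = 35/18. Since 35/18 ≥ 1, the smallest root in [0, 1] is s = 1.)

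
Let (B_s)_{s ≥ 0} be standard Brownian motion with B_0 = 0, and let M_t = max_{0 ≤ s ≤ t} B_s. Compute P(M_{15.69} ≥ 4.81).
P(M_{15.69} ≥ 4.81) = 2·P(B_{15.69} ≥ 4.81) = 2(1 − Φ(4.81/√15.69)) ≈ 0.2246

By the reflection principle for Brownian motion, P(M_t ≥ a) = 2 · P(B_t ≥ a) for a ≥ 0. Since B_t ~ N(0, t), P(B_t ≥ 4.81) = 1 − Φ(4.81/√t) = 1 − Φ(4.81/√15.69) = 1 − Φ(1.2143). So
  P(M_{15.69} ≥ 4.81) = 2(1 − Φ(1.2143)) ≈ 0.2246.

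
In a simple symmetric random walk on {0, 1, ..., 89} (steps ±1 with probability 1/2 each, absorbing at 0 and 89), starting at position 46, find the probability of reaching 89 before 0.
P(hit 89 before 0) = 46/89

Let u_k = P(hit 89 before 0 | start at k). Then u_0 = 0, u_89 = 1, and u_k = u_{k-1}/2 + u_{k+1}/2 for 1 ≤ k ≤ 88. This harmonic recurrence is solved by u_k = k/89, giving u_46 = 46/89.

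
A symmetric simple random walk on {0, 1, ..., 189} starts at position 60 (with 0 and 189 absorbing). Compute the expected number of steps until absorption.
E[τ | X_0 = 60] = 7740

Let v_k = E[τ | X_0 = k]. Boundary: v_0 = v_189 = 0. Recurrence: v_k = 1 + (v_{k-1} + v_{k+1})/2 for 1 ≤ k ≤ 188. The particular solution to v_k − (v_{k-1} + v_{k+1})/2 = 1 is v_k = −k^2. Adding homogeneous solution A + B k and matching boundaries gives v_k = k (189 − k). Substituting k = 60: v_60 = 60 · 129 = 7740.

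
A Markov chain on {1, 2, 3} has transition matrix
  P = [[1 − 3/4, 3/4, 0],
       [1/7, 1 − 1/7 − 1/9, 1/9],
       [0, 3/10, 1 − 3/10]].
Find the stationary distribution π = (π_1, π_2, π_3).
π = (36/295, 189/295, 14/59)

This is a birth-death chain on three states, which satisfies detailed balance: π_1 · P_{12} = π_2 · P_{21} and π_2 · P_{23} = π_3 · P_{32}.
From π_1 · 3/4 = π_2 · 1/7: π_2/π_1 = (3/4)/(1/7) = 21/4.
From π_2 · 1/9 = π_3 · 3/10: π_3/π_2 = (1/9)/(3/10) = 10/27.
Take π_1 proportional to 1; then unnormalized π = (1, 21/4, 35/18). Normalize by dividing by the sum 295/36:
  π = (36/295, 189/295, 14/59).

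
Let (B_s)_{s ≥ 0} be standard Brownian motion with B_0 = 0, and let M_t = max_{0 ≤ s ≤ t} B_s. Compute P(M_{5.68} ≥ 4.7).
P(M_{5.68} ≥ 4.7) = 2·P(B_{5.68} ≥ 4.7) = 2(1 − Φ(4.7/√5.68)) ≈ 0.0486

By the reflection principle for Brownian motion, P(M_t ≥ a) = 2 · P(B_t ≥ a) for a ≥ 0. Since B_t ~ N(0, t), P(B_t ≥ 4.7) = 1 − Φ(4.7/√t) = 1 − Φ(4.7/√5.68) = 1 − Φ(1.9721). So
  P(M_{5.68} ≥ 4.7) = 2(1 − Φ(1.9721)) ≈ 0.0486.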